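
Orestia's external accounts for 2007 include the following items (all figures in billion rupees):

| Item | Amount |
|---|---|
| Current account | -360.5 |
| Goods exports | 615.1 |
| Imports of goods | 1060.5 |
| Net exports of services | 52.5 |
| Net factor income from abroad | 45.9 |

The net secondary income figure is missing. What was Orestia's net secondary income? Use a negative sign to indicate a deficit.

-13.5

Current account = goods balance + services balance + net primary income + net secondary income
Sum of the known components = -347.0
Net secondary income = CA - (known components) = -360.5 - (-347.0) = -13.5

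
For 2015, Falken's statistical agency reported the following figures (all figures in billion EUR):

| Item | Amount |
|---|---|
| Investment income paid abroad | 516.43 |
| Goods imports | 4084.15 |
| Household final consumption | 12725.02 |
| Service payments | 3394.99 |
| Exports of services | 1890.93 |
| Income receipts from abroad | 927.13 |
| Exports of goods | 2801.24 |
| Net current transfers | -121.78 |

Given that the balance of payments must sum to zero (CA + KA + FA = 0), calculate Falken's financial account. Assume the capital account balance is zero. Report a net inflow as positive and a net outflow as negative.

Goods balance = 2801.24 - 4084.15 = -1282.91
Services balance = 1890.93 - 3394.99 = -1504.06
Trade balance (goods + services) = -1282.91 + (-1504.06) = -2786.97
Net primary income = 927.13 - 516.43 = 410.70
Net secondary income = -121.78
Current account = -2786.97 + 410.70 + (-121.78) = -2498.05
Financial account = -(-2498.05) = 2498.05

2498.05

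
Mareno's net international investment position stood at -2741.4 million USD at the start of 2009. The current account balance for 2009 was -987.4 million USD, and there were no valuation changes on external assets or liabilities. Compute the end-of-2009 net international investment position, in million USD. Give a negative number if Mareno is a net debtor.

-3728.8

With no valuation effects, change in NIIP = current account = -987.4
End-of-year NIIP = -2741.4 + (-987.4) = -3728.8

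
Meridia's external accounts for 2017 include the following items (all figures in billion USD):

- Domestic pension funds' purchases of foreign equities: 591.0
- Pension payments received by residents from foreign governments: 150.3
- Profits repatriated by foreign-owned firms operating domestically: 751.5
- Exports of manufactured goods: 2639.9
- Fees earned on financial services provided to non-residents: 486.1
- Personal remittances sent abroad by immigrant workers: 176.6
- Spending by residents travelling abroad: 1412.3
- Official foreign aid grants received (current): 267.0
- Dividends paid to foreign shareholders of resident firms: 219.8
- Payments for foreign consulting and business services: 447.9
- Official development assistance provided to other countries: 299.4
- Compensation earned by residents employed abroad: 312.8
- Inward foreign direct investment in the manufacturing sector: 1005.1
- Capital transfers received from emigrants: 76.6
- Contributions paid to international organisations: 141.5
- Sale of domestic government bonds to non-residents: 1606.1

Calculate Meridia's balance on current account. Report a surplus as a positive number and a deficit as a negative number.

407.1

Goods: 2639.9
Services: -1412.3 - 447.9 + 486.1 = -1374.1
Primary income: -219.8 - 751.5 + 312.8 = -658.5
Secondary income: -299.4 - 176.6 + 150.3 - 141.5 + 267.0 = -200.2
Current account = 2639.9 + (-1374.1) + (-658.5) + (-200.2) = 407.1
(Excluded from the current account — financial account: domestic pension funds' purchases of foreign equities 591.0, inward foreign direct investment in the manufacturing sector 1005.1, sale of domestic government bonds to non-residents 1606.1; capital account: capital transfers received from emigrants 76.6.)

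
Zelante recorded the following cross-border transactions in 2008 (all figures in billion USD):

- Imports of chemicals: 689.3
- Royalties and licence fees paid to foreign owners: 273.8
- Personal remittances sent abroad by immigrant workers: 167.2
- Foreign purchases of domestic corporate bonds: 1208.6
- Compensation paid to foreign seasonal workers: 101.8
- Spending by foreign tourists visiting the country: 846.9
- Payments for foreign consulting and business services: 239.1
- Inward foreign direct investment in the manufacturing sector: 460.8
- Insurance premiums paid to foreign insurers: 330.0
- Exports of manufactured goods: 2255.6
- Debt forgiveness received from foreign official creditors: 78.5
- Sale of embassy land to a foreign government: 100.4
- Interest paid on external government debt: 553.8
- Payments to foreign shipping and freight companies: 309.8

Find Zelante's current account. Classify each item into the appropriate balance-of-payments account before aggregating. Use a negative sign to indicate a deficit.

Goods: -689.3 + 2255.6 = 1566.3
Services: 846.9 - 239.1 - 273.8 - 330.0 - 309.8 = -305.8
Primary income: -553.8 - 101.8 = -655.6
Secondary income: -167.2
Current account = 1566.3 + (-305.8) + (-655.6) + (-167.2) = 437.7
(Excluded from the current account — financial account: foreign purchases of domestic corporate bonds 1208.6, inward foreign direct investment in the manufacturing sector 460.8; capital account: debt forgiveness received from foreign official creditors 78.5, sale of embassy land to a foreign government 100.4.)

437.7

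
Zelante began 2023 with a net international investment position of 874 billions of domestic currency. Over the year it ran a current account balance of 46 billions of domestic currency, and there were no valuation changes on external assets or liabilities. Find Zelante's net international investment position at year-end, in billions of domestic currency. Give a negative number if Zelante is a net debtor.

With no valuation effects, change in NIIP = current account = 46
End-of-year NIIP = 874 + 46 = 920

920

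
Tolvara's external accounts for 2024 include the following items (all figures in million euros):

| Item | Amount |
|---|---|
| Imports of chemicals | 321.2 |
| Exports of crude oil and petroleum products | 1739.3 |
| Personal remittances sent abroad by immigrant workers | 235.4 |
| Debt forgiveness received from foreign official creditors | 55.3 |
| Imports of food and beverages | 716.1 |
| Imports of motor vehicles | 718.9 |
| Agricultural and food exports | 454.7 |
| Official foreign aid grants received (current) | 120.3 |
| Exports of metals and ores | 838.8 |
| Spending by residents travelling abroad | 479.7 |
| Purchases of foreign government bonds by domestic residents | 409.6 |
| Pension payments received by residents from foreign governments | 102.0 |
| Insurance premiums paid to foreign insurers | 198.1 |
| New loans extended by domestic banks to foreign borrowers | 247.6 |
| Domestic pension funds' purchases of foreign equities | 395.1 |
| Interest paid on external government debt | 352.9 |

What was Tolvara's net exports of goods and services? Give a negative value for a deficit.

598.8

Goods: -718.9 + 838.8 - 321.2 + 454.7 - 716.1 + 1739.3 = 1276.6
Services: -198.1 - 479.7 = -677.8
Trade balance = 1276.6 + (-677.8) = 598.8
(Excluded from the trade balance — secondary income: personal remittances sent abroad by immigrant workers 235.4, official foreign aid grants received (current) 120.3, pension payments received by residents from foreign governments 102.0; capital account: debt forgiveness received from foreign official creditors 55.3; financial account: purchases of foreign government bonds by domestic residents 409.6, new loans extended by domestic banks to foreign borrowers 247.6, domestic pension funds' purchases of foreign equities 395.1; primary income: interest paid on external government debt 352.9.)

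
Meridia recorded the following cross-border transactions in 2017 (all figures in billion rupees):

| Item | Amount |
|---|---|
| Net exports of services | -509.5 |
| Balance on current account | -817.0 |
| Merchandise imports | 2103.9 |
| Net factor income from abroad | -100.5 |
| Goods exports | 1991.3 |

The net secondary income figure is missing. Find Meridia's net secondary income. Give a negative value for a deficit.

-94.4

Current account = goods balance + services balance + net primary income + net secondary income
Sum of the known components = -722.6
Net secondary income = CA - (known components) = -817.0 - (-722.6) = -94.4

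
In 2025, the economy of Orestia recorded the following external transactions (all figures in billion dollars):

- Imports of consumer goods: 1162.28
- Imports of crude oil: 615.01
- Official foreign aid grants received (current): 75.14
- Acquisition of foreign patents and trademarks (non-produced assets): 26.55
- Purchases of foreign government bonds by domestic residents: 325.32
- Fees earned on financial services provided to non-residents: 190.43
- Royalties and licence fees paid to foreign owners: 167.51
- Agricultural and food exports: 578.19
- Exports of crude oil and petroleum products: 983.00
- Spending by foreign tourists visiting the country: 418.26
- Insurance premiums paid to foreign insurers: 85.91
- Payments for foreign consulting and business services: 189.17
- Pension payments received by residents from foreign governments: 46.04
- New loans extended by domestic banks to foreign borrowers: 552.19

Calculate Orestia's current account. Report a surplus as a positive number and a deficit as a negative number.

Goods: -615.01 + 983.00 + 578.19 - 1162.28 = -216.10
Services: 418.26 + 190.43 - 85.91 - 189.17 - 167.51 = 166.10
Secondary income: 46.04 + 75.14 = 121.18
Current account = (-216.10) + 166.10 + 121.18 = 71.18
(Excluded from the current account — capital account: acquisition of foreign patents and trademarks (non-produced assets) 26.55; financial account: purchases of foreign government bonds by domestic residents 325.32, new loans extended by domestic banks to foreign borrowers 552.19.)

71.18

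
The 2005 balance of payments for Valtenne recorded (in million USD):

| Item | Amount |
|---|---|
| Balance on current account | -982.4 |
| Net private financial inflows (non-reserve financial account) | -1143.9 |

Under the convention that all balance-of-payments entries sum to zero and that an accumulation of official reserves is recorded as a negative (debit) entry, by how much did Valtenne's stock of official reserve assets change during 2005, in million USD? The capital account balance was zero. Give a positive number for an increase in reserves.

-2126.3

Official reserve transactions balance = -((-982.4) + (-1143.9)) = 2126.3
An accumulation of reserves is recorded as a debit (negative entry), so the change in the stock of reserves is the negative of that balance.
Change in official reserves = -(2126.3) = -2126.3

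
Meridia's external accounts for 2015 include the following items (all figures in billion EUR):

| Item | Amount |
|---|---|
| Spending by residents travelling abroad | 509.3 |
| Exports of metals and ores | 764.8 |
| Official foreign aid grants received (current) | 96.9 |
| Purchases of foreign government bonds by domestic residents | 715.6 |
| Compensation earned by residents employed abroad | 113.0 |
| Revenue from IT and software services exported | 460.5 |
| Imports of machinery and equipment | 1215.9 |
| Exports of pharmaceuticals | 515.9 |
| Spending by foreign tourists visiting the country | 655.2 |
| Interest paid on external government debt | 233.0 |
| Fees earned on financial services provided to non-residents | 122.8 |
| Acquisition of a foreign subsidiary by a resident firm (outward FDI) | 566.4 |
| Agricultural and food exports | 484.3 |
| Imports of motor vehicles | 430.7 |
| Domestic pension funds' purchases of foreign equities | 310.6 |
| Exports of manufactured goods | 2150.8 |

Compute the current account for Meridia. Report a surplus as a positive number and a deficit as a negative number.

Goods: -430.7 + 484.3 + 764.8 + 2150.8 + 515.9 - 1215.9 = 2269.2
Services: 460.5 + 122.8 - 509.3 + 655.2 = 729.2
Primary income: -233.0 + 113.0 = -120.0
Secondary income: 96.9
Current account = 2269.2 + 729.2 + (-120.0) + 96.9 = 2975.3
(Excluded from the current account — financial account: purchases of foreign government bonds by domestic residents 715.6, acquisition of a foreign subsidiary by a resident firm (outward FDI) 566.4, domestic pension funds' purchases of foreign equities 310.6.)

2975.3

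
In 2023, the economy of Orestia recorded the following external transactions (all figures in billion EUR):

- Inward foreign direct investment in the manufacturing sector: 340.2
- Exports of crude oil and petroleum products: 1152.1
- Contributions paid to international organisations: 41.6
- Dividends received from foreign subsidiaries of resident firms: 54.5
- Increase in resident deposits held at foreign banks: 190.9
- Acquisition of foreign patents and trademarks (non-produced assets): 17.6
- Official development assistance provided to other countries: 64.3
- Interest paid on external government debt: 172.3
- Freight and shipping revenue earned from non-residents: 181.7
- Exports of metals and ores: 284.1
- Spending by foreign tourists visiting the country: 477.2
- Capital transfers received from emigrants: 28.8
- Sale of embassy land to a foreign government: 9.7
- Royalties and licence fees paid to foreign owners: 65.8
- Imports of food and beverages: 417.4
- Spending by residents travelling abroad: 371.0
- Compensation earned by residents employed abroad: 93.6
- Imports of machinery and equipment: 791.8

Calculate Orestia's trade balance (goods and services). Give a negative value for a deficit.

449.1

Goods: -791.8 + 1152.1 + 284.1 - 417.4 = 227.0
Services: -65.8 + 181.7 - 371.0 + 477.2 = 222.1
Trade balance = 227.0 + 222.1 = 449.1
(Excluded from the trade balance — financial account: inward foreign direct investment in the manufacturing sector 340.2, increase in resident deposits held at foreign banks 190.9; secondary income: contributions paid to international organisations 41.6, official development assistance provided to other countries 64.3; primary income: dividends received from foreign subsidiaries of resident firms 54.5, interest paid on external government debt 172.3, compensation earned by residents employed abroad 93.6; capital account: acquisition of foreign patents and trademarks (non-produced assets) 17.6, capital transfers received from emigrants 28.8, sale of embassy land to a foreign government 9.7.)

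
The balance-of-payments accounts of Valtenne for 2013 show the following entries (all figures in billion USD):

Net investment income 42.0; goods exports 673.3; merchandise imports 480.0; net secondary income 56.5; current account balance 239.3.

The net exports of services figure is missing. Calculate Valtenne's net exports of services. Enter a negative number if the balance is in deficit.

Current account = goods balance + services balance + net primary income + net secondary income
Sum of the known components = 291.8
Net exports of services = CA - (known components) = 239.3 - 291.8 = -52.5

-52.5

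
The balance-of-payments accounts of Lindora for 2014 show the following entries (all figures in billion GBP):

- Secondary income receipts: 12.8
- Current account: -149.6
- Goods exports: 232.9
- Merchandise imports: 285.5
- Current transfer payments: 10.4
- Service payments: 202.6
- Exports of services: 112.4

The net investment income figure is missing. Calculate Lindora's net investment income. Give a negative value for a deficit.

Current account = goods balance + services balance + net primary income + net secondary income
Sum of the known components = -140.4
Net investment income = CA - (known components) = -149.6 - (-140.4) = -9.2

-9.2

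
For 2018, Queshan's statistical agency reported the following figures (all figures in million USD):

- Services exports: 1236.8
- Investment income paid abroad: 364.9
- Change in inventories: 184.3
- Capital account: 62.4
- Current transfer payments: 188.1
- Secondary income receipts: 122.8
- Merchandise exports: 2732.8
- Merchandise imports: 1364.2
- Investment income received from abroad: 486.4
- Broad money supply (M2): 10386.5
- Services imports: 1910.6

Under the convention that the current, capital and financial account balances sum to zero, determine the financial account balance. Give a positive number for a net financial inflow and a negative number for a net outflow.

-813.4

Goods balance = 2732.8 - 1364.2 = 1368.6
Services balance = 1236.8 - 1910.6 = -673.8
Trade balance (goods + services) = 1368.6 + (-673.8) = 694.8
Net primary income = 486.4 - 364.9 = 121.5
Net secondary income = 122.8 - 188.1 = -65.3
Current account = 694.8 + 121.5 + (-65.3) = 751.0
Financial account = -(751.0 + 62.4) = -813.4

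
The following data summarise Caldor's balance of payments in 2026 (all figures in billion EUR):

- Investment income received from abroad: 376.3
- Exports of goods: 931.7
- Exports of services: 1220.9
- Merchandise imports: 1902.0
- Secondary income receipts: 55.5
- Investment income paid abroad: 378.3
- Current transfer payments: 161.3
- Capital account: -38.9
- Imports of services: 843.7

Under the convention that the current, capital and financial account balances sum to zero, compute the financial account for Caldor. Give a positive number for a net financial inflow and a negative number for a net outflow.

Goods balance = 931.7 - 1902.0 = -970.3
Services balance = 1220.9 - 843.7 = 377.2
Trade balance (goods + services) = -970.3 + 377.2 = -593.1
Net primary income = 376.3 - 378.3 = -2.0
Net secondary income = 55.5 - 161.3 = -105.8
Current account = -593.1 + (-2.0) + (-105.8) = -700.9
Financial account = -(-700.9 + (-38.9)) = 739.8

739.8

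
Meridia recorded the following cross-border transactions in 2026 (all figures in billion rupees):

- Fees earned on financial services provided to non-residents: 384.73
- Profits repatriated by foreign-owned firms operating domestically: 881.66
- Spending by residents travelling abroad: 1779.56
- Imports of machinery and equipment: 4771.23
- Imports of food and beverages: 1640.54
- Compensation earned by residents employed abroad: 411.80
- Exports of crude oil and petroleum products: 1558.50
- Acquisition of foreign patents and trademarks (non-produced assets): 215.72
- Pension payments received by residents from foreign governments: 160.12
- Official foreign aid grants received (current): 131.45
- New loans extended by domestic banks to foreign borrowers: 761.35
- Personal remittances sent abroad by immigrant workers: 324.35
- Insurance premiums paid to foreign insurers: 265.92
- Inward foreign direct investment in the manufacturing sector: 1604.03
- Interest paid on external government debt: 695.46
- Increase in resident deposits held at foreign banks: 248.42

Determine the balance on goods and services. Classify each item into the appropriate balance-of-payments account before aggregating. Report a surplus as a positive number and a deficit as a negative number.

Goods: 1558.50 - 1640.54 - 4771.23 = -4853.27
Services: -1779.56 - 265.92 + 384.73 = -1660.75
Trade balance = -4853.27 + (-1660.75) = -6514.02
(Excluded from the trade balance — primary income: profits repatriated by foreign-owned firms operating domestically 881.66, compensation earned by residents employed abroad 411.80, interest paid on external government debt 695.46; capital account: acquisition of foreign patents and trademarks (non-produced assets) 215.72; secondary income: pension payments received by residents from foreign governments 160.12, official foreign aid grants received (current) 131.45, personal remittances sent abroad by immigrant workers 324.35; financial account: new loans extended by domestic banks to foreign borrowers 761.35, inward foreign direct investment in the manufacturing sector 1604.03, increase in resident deposits held at foreign banks 248.42.)

-6514.02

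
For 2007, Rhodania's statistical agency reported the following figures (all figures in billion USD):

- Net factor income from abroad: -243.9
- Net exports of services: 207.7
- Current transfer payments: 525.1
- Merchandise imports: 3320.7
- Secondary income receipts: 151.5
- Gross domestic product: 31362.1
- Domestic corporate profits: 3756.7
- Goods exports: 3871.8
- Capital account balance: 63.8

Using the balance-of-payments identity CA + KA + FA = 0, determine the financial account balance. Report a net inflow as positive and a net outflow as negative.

-205.1

Goods balance = 3871.8 - 3320.7 = 551.1
Services balance = 207.7
Trade balance (goods + services) = 551.1 + 207.7 = 758.8
Net primary income = -243.9
Net secondary income = 151.5 - 525.1 = -373.6
Current account = 758.8 + (-243.9) + (-373.6) = 141.3
Financial account = -(141.3 + 63.8) = -205.1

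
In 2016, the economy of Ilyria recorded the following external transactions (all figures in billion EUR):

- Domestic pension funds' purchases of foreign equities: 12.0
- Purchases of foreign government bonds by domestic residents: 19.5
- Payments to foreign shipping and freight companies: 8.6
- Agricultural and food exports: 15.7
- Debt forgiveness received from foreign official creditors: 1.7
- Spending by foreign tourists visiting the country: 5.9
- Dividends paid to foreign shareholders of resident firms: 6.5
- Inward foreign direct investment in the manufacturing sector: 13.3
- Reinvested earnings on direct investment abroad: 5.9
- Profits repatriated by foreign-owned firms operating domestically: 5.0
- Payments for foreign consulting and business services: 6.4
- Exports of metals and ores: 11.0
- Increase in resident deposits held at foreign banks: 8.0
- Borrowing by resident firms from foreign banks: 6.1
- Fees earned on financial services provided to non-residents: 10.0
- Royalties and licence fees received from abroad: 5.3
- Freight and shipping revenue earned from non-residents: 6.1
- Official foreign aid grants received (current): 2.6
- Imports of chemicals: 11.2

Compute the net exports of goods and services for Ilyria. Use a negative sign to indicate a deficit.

Goods: -11.2 + 15.7 + 11.0 = 15.5
Services: 6.1 + 5.9 + 10.0 - 8.6 - 6.4 + 5.3 = 12.3
Trade balance = 15.5 + 12.3 = 27.8
(Excluded from the trade balance — financial account: domestic pension funds' purchases of foreign equities 12.0, purchases of foreign government bonds by domestic residents 19.5, inward foreign direct investment in the manufacturing sector 13.3, increase in resident deposits held at foreign banks 8.0, borrowing by resident firms from foreign banks 6.1; capital account: debt forgiveness received from foreign official creditors 1.7; primary income: dividends paid to foreign shareholders of resident firms 6.5, reinvested earnings on direct investment abroad 5.9, profits repatriated by foreign-owned firms operating domestically 5.0; secondary income: official foreign aid grants received (current) 2.6.)

27.8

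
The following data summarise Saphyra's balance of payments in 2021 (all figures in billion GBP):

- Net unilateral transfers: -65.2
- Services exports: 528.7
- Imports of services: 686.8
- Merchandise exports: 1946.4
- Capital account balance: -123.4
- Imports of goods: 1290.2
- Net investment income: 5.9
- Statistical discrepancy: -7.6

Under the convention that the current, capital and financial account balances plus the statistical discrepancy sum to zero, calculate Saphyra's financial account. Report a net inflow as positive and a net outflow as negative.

Goods balance = 1946.4 - 1290.2 = 656.2
Services balance = 528.7 - 686.8 = -158.1
Trade balance (goods + services) = 656.2 + (-158.1) = 498.1
Net primary income = 5.9
Net secondary income = -65.2
Current account = 498.1 + 5.9 + (-65.2) = 438.8
Financial account = -(438.8 + (-123.4) + (-7.6)) = -307.8

-307.8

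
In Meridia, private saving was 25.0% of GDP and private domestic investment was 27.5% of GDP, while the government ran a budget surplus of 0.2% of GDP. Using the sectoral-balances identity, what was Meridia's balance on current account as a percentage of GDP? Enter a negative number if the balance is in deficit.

-2.3

By the sectoral-balances identity, CA = (S_private - I) + (T - G).
Private balance = 25.0 - 27.5 = -2.5
Government balance (T - G) = 0.2
CA = -2.5 + 0.2 = -2.3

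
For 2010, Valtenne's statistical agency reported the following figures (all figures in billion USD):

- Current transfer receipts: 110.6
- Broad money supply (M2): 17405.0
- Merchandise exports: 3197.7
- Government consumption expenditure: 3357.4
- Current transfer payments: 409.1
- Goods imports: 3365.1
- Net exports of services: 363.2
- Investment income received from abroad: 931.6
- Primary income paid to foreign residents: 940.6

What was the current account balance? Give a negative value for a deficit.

Goods balance = 3197.7 - 3365.1 = -167.4
Services balance = 363.2
Trade balance (goods + services) = -167.4 + 363.2 = 195.8
Net primary income = 931.6 - 940.6 = -9.0
Net secondary income = 110.6 - 409.1 = -298.5
Current account = 195.8 + (-9.0) + (-298.5) = -111.7

-111.7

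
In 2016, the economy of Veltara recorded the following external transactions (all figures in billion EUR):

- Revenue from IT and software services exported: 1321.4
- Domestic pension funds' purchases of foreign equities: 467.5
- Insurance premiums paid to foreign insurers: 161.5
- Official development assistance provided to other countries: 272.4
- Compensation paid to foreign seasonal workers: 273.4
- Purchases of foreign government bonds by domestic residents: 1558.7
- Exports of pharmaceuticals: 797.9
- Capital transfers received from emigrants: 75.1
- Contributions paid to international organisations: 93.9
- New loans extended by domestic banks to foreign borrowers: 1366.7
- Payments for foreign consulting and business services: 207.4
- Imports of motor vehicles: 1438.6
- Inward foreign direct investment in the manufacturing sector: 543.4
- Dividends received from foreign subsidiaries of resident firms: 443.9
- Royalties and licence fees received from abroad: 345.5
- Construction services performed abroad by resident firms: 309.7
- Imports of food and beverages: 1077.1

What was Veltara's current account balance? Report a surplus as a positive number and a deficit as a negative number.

Goods: -1077.1 + 797.9 - 1438.6 = -1717.8
Services: 1321.4 - 161.5 + 309.7 - 207.4 + 345.5 = 1607.7
Primary income: -273.4 + 443.9 = 170.5
Secondary income: -272.4 - 93.9 = -366.3
Current account = (-1717.8) + 1607.7 + 170.5 + (-366.3) = -305.9
(Excluded from the current account — financial account: domestic pension funds' purchases of foreign equities 467.5, purchases of foreign government bonds by domestic residents 1558.7, new loans extended by domestic banks to foreign borrowers 1366.7, inward foreign direct investment in the manufacturing sector 543.4; capital account: capital transfers received from emigrants 75.1.)

-305.9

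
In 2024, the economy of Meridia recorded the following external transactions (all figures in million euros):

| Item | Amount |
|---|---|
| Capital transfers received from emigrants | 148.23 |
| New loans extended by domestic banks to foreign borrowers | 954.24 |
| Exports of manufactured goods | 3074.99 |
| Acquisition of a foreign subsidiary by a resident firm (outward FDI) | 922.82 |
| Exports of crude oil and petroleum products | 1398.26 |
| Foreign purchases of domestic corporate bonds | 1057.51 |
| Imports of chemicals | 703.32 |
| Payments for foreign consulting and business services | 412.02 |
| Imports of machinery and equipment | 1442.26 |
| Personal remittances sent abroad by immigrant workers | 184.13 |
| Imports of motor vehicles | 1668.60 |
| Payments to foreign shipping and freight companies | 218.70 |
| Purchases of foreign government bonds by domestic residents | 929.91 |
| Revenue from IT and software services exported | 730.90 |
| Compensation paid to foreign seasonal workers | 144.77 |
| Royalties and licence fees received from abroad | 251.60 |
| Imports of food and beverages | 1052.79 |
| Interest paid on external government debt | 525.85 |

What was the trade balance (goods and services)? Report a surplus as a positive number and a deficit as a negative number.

Goods: 1398.26 - 1668.60 - 1052.79 - 1442.26 - 703.32 + 3074.99 = -393.72
Services: 251.60 - 412.02 - 218.70 + 730.90 = 351.78
Trade balance = -393.72 + 351.78 = -41.94
(Excluded from the trade balance — capital account: capital transfers received from emigrants 148.23; financial account: new loans extended by domestic banks to foreign borrowers 954.24, acquisition of a foreign subsidiary by a resident firm (outward FDI) 922.82, foreign purchases of domestic corporate bonds 1057.51, purchases of foreign government bonds by domestic residents 929.91; secondary income: personal remittances sent abroad by immigrant workers 184.13; primary income: compensation paid to foreign seasonal workers 144.77, interest paid on external government debt 525.85.)

-41.94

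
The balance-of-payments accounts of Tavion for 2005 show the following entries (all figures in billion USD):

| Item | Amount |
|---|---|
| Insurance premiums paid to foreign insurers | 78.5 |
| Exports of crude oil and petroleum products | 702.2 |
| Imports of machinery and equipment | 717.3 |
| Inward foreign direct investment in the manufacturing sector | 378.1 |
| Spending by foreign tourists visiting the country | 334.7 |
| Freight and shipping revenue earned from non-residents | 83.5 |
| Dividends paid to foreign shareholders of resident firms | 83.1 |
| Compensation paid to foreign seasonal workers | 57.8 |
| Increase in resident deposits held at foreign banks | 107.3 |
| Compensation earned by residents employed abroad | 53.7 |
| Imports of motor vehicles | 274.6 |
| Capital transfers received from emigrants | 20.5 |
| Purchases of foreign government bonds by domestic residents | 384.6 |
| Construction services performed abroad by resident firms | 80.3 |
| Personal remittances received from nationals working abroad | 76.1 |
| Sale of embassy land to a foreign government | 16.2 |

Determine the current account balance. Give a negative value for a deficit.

Goods: -717.3 + 702.2 - 274.6 = -289.7
Services: 83.5 + 334.7 + 80.3 - 78.5 = 420.0
Primary income: -57.8 - 83.1 + 53.7 = -87.2
Secondary income: 76.1
Current account = (-289.7) + 420.0 + (-87.2) + 76.1 = 119.2
(Excluded from the current account — financial account: inward foreign direct investment in the manufacturing sector 378.1, increase in resident deposits held at foreign banks 107.3, purchases of foreign government bonds by domestic residents 384.6; capital account: capital transfers received from emigrants 20.5, sale of embassy land to a foreign government 16.2.)

119.2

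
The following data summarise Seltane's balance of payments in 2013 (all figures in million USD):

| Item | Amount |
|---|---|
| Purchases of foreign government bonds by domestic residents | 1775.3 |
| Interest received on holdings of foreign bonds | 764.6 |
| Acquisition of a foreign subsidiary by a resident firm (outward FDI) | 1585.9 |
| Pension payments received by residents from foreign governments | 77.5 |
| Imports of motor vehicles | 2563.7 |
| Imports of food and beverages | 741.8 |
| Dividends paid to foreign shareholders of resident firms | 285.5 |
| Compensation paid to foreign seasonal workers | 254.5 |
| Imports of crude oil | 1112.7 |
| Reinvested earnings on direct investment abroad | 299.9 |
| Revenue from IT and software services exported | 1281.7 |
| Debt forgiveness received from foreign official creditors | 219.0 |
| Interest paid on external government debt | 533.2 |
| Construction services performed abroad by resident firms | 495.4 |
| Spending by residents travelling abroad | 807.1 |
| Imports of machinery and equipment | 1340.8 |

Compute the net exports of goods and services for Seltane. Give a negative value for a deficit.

Goods: -1112.7 - 741.8 - 1340.8 - 2563.7 = -5759.0
Services: 1281.7 - 807.1 + 495.4 = 970.0
Trade balance = -5759.0 + 970.0 = -4789.0
(Excluded from the trade balance — financial account: purchases of foreign government bonds by domestic residents 1775.3, acquisition of a foreign subsidiary by a resident firm (outward FDI) 1585.9; primary income: interest received on holdings of foreign bonds 764.6, dividends paid to foreign shareholders of resident firms 285.5, compensation paid to foreign seasonal workers 254.5, reinvested earnings on direct investment abroad 299.9, interest paid on external government debt 533.2; secondary income: pension payments received by residents from foreign governments 77.5; capital account: debt forgiveness received from foreign official creditors 219.0.)

-4789.0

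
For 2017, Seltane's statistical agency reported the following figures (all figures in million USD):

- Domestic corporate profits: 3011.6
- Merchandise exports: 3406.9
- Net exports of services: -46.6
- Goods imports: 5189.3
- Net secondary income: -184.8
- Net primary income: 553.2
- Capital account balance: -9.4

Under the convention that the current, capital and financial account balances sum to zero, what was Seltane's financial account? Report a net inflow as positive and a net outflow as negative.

Goods balance = 3406.9 - 5189.3 = -1782.4
Services balance = -46.6
Trade balance (goods + services) = -1782.4 + (-46.6) = -1829.0
Net primary income = 553.2
Net secondary income = -184.8
Current account = -1829.0 + 553.2 + (-184.8) = -1460.6
Financial account = -(-1460.6 + (-9.4)) = 1470.0

1470.0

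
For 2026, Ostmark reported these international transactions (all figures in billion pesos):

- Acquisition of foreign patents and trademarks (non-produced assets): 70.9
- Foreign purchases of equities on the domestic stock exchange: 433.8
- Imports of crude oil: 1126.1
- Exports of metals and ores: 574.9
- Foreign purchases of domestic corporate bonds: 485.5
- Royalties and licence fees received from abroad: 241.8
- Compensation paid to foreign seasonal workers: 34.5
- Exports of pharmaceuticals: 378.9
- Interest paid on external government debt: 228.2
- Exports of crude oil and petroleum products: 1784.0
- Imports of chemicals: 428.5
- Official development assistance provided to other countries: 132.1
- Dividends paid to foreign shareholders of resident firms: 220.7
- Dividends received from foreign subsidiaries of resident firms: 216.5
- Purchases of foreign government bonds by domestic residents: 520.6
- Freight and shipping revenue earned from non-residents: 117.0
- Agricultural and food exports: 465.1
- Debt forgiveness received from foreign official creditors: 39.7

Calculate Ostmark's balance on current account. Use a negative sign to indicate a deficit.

1608.1

Goods: 574.9 + 1784.0 - 1126.1 - 428.5 + 378.9 + 465.1 = 1648.3
Services: 241.8 + 117.0 = 358.8
Primary income: -228.2 + 216.5 - 220.7 - 34.5 = -266.9
Secondary income: -132.1
Current account = 1648.3 + 358.8 + (-266.9) + (-132.1) = 1608.1
(Excluded from the current account — capital account: acquisition of foreign patents and trademarks (non-produced assets) 70.9, debt forgiveness received from foreign official creditors 39.7; financial account: foreign purchases of equities on the domestic stock exchange 433.8, foreign purchases of domestic corporate bonds 485.5, purchases of foreign government bonds by domestic residents 520.6.)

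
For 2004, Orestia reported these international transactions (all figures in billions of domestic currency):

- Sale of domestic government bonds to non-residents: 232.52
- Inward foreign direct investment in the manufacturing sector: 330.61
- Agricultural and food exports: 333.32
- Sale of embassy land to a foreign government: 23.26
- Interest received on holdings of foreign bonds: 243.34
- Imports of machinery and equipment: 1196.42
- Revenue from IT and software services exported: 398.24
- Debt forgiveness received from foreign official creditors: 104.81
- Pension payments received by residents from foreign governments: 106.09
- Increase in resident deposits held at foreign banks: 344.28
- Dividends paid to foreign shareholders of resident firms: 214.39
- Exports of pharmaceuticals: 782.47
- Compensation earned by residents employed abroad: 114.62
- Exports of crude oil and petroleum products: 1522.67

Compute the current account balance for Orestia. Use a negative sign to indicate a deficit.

Goods: 1522.67 - 1196.42 + 782.47 + 333.32 = 1442.04
Services: 398.24
Primary income: 243.34 + 114.62 - 214.39 = 143.57
Secondary income: 106.09
Current account = 1442.04 + 398.24 + 143.57 + 106.09 = 2089.94
(Excluded from the current account — financial account: sale of domestic government bonds to non-residents 232.52, inward foreign direct investment in the manufacturing sector 330.61, increase in resident deposits held at foreign banks 344.28; capital account: sale of embassy land to a foreign government 23.26, debt forgiveness received from foreign official creditors 104.81.)

2089.94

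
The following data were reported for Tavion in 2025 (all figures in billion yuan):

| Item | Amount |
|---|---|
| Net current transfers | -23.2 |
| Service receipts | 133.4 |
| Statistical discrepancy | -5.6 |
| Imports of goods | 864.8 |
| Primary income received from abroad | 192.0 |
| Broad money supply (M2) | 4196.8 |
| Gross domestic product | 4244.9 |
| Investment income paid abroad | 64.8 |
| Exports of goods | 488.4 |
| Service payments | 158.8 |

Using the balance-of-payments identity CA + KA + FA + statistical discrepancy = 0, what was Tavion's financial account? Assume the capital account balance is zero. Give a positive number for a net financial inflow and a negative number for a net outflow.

Goods balance = 488.4 - 864.8 = -376.4
Services balance = 133.4 - 158.8 = -25.4
Trade balance (goods + services) = -376.4 + (-25.4) = -401.8
Net primary income = 192.0 - 64.8 = 127.2
Net secondary income = -23.2
Current account = -401.8 + 127.2 + (-23.2) = -297.8
Financial account = -(-297.8 + (-5.6)) = 303.4

303.4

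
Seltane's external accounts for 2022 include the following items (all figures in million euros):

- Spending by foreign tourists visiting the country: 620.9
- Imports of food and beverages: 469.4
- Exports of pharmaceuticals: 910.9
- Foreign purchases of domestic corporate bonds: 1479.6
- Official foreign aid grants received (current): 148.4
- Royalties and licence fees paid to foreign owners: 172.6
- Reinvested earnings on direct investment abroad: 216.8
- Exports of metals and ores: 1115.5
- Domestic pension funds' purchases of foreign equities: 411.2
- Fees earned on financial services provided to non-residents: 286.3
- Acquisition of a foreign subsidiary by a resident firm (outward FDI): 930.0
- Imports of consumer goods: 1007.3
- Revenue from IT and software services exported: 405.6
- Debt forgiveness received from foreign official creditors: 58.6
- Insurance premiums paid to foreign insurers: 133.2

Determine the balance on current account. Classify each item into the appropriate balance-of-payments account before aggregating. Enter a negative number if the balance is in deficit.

1921.9

Goods: -469.4 + 910.9 - 1007.3 + 1115.5 = 549.7
Services: 405.6 - 133.2 - 172.6 + 286.3 + 620.9 = 1007.0
Primary income: 216.8
Secondary income: 148.4
Current account = 549.7 + 1007.0 + 216.8 + 148.4 = 1921.9
(Excluded from the current account — financial account: foreign purchases of domestic corporate bonds 1479.6, domestic pension funds' purchases of foreign equities 411.2, acquisition of a foreign subsidiary by a resident firm (outward FDI) 930.0; capital account: debt forgiveness received from foreign official creditors 58.6.)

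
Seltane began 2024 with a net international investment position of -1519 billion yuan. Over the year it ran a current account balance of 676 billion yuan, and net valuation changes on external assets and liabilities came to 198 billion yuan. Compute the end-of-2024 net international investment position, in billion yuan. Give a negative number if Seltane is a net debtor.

-645

Change in NIIP = current account + net valuation change = 676 + 198 = 874
End-of-year NIIP = -1519 + 874 = -645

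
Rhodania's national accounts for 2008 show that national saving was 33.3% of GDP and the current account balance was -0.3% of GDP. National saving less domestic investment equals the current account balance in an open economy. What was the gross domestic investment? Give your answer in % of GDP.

33.6

S - I = CA (net lending to the rest of the world).
I = S - CA = 33.3 - (-0.3) = 33.6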